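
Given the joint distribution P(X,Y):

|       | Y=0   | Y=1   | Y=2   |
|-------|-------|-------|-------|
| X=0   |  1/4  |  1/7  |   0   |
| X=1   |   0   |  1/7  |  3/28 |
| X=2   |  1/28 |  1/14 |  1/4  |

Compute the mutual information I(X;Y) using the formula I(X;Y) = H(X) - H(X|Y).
0.5465 bits

I(X;Y) = H(X) - H(X|Y)

Marginal of X (row sums):
  P(X=0) = 1/4 + 1/7 + 0 = 11/28
  P(X=1) = 0 + 1/7 + 3/28 = 1/4
  P(X=2) = 1/28 + 1/14 + 1/4 = 5/14
H(X) = -[(11/28)·log₂(11/28) + (1/4)·log₂(1/4) + (5/14)·log₂(5/14)]
  = 0.5295413 + 0.5000000 + 0.5305096 = 1.560051 bits

Marginal of Y (column sums):
  P(Y=0) = 1/4 + 0 + 1/28 = 2/7
  P(Y=1) = 1/7 + 1/7 + 1/14 = 5/14
  P(Y=2) = 0 + 3/28 + 1/4 = 5/14
H(X|Y) = Σ_y P(y)·H(X|Y=y):
  Y=0: P(Y=0) = 2/7, P(X|Y=0) = (7/8, 0, 1/8) → H(X|Y=0) = 0.5435644
  Y=1: P(Y=1) = 5/14, P(X|Y=1) = (2/5, 2/5, 1/5) → H(X|Y=1) = 1.5219281
  Y=2: P(Y=2) = 5/14, P(X|Y=2) = (0, 3/10, 7/10) → H(X|Y=2) = 0.8812909
H(X|Y) = (2/7)·0.5435644 + (5/14)·1.5219281 + (5/14)·0.8812909 = 1.013597 bits

I(X;Y) = H(X) - H(X|Y) = 1.560051 - 1.013597 = 0.5465 bits

Cross-check via I(X;Y) = H(X) + H(Y) - H(X,Y): computing H(Y) from the column sums and H(X,Y) from the 9 cells in the same way gives H(Y) = 1.577406 bits and H(X,Y) = 2.591003 bits, so
I(X;Y) = 1.560051 + 1.577406 - 2.591003 = 0.5465 bits ✓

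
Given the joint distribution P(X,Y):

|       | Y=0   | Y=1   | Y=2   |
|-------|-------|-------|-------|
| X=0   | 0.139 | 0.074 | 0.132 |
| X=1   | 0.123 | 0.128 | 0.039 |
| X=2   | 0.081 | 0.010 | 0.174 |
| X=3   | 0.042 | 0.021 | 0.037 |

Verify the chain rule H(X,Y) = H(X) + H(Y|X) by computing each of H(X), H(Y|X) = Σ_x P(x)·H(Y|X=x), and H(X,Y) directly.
H(X) = 1.8875 bits, H(Y|X) = 1.3900 bits, H(X,Y) = 3.2775 bits

Marginal of X (row sums):
  P(X=0) = 0.139 + 0.074 + 0.132 = 0.345
  P(X=1) = 0.123 + 0.128 + 0.039 = 0.290
  P(X=2) = 0.081 + 0.010 + 0.174 = 0.265
  P(X=3) = 0.042 + 0.021 + 0.037 = 0.100
H(X) = -[0.345·log₂(0.345) + 0.290·log₂(0.290) + 0.265·log₂(0.265) + 0.100·log₂(0.100)]
  = 0.5297 + 0.5179 + 0.5077 + 0.3322 = 1.8875 bits

H(Y|X) = Σ_x P(x)·H(Y|X=x):
  X=0: P(X=0) = 0.345, P(Y|X=0) = (139/345, 74/345, 44/115) → H(Y|X=0) = 1.5351
  X=1: P(X=1) = 0.290, P(Y|X=1) = (123/290, 64/145, 39/290) → H(Y|X=1) = 1.4349
  X=2: P(X=2) = 0.265, P(Y|X=2) = (81/265, 2/53, 174/265) → H(Y|X=2) = 1.0996
  X=3: P(X=3) = 0.100, P(Y|X=3) = (21/50, 21/100, 37/100) → H(Y|X=3) = 1.5292
H(Y|X) = 0.345·1.5351 + 0.290·1.4349 + 0.265·1.0996 + 0.100·1.5292 = 1.3900 bits

H(X,Y) = -Σ_{x,y} P(x,y) log₂ P(x,y). Per-cell terms -P(x,y)·log₂P(x,y):
  X=0: 0.3957, 0.2780, 0.3856
  X=1: 0.3719, 0.3796, 0.1825
  X=2: 0.2937, 0.0664, 0.4390
  X=3: 0.1921, 0.1170, 0.1760
Sum of the 12 terms: H(X,Y) = 3.2775 bits

Chain rule check:
  H(X) + H(Y|X) = 1.8875 + 1.3900 = 3.2775 bits
  H(X,Y) = 3.2775 bits
✓ Chain rule verified.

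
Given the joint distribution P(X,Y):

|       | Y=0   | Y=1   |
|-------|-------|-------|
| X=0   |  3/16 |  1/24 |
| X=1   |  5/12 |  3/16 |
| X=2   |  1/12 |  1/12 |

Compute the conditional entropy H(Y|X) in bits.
0.8633 bits

H(Y|X) = H(X,Y) - H(X)

H(X,Y) = -Σ_{x,y} P(x,y) log₂ P(x,y). Per-cell terms -P(x,y)·log₂P(x,y):
  X=0: 0.45282, 0.19104
  X=1: 0.52626, 0.45282
  X=2: 0.29875, 0.29875
Sum of the 6 terms: H(X,Y) = 2.22044 bits

Marginal of X (row sums):
  P(X=0) = 3/16 + 1/24 = 11/48
  P(X=1) = 5/12 + 3/16 = 29/48
  P(X=2) = 1/12 + 1/12 = 1/6
H(X) = -[(11/48)·log₂(11/48) + (29/48)·log₂(29/48) + (1/6)·log₂(1/6)]
  = 0.48710 + 0.43922 + 0.43083 = 1.35715 bits

H(Y|X) = H(X,Y) - H(X) = 2.22044 - 1.35715 = 0.8633 bits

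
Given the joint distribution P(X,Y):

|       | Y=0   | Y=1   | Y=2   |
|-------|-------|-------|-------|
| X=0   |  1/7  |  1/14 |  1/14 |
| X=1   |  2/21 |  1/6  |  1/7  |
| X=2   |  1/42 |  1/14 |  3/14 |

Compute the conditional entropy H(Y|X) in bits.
1.4083 bits

H(Y|X) = H(X,Y) - H(X)

H(X,Y) = -Σ_{x,y} P(x,y) log₂ P(x,y). Per-cell terms -P(x,y)·log₂P(x,y):
  X=0: 0.40105, 0.27195, 0.27195
  X=1: 0.32308, 0.43083, 0.40105
  X=2: 0.12839, 0.27195, 0.47623
Sum of the 9 terms: H(X,Y) = 2.9765 bits

Marginal of X (row sums):
  P(X=0) = 1/7 + 1/14 + 1/14 = 2/7
  P(X=1) = 2/21 + 1/6 + 1/7 = 17/42
  P(X=2) = 1/42 + 1/14 + 3/14 = 13/42
H(X) = -[(2/7)·log₂(2/7) + (17/42)·log₂(17/42) + (13/42)·log₂(13/42)]
  = 0.51639 + 0.52816 + 0.52368 = 1.5682 bits

H(Y|X) = H(X,Y) - H(X) = 2.9765 - 1.5682 = 1.4083 bits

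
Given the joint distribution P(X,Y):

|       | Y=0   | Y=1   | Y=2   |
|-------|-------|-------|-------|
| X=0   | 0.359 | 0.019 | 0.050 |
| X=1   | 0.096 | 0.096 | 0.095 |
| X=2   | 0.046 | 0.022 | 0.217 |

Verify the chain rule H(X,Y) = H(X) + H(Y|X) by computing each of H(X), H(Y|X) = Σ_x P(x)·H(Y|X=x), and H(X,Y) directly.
H(X) = 1.5570 bits, H(Y|X) = 1.0739 bits, H(X,Y) = 2.6308 bits

Marginal of X (row sums):
  P(X=0) = 0.359 + 0.019 + 0.050 = 0.428
  P(X=1) = 0.096 + 0.096 + 0.095 = 0.287
  P(X=2) = 0.046 + 0.022 + 0.217 = 0.285
H(X) = -[0.428·log₂(0.428) + 0.287·log₂(0.287) + 0.285·log₂(0.285)]
  = 0.5240 + 0.5169 + 0.5161 = 1.5570 bits

H(Y|X) = Σ_x P(x)·H(Y|X=x):
  X=0: P(X=0) = 0.428, P(Y|X=0) = (359/428, 19/428, 25/214) → H(Y|X=0) = 0.7741
  X=1: P(X=1) = 0.287, P(Y|X=1) = (96/287, 96/287, 95/287) → H(Y|X=1) = 1.5849
  X=2: P(X=2) = 0.285, P(Y|X=2) = (46/285, 22/285, 217/285) → H(Y|X=2) = 1.0094
H(Y|X) = 0.428·0.7741 + 0.287·1.5849 + 0.285·1.0094 = 1.0739 bits

H(X,Y) = -Σ_{x,y} P(x,y) log₂ P(x,y). Per-cell terms -P(x,y)·log₂P(x,y):
  X=0: 0.5306, 0.1086, 0.2161
  X=1: 0.3246, 0.3246, 0.3226
  X=2: 0.2043, 0.1211, 0.4783
Sum of the 9 terms: H(X,Y) = 2.6308 bits

Chain rule check:
  H(X) + H(Y|X) = 1.5570 + 1.0739 = 2.6309 bits
  H(X,Y) = 2.6308 bits
✓ Chain rule verified (Δ = 0.0001 is 4-dp rounding noise: each of the three values was rounded independently).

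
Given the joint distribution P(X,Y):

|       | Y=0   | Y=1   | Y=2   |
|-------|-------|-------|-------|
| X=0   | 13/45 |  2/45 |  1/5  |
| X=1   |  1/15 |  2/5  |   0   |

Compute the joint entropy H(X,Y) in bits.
1.9708 bits

H(X,Y) = -Σ_{x,y} P(x,y) log₂ P(x,y). Per-cell terms -P(x,y)·log₂P(x,y):
  X=0: 0.5175, 0.1996, 0.4644
  X=1: 0.2605, 0.5288, 0.0000
  (cells with P = 0 contribute 0)
Sum of the 6 terms: H(X,Y) = 1.9708 bits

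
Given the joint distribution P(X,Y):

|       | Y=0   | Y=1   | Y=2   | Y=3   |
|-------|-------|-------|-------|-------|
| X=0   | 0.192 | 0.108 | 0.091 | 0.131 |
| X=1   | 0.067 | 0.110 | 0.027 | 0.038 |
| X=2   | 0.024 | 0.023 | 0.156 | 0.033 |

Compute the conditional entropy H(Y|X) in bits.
1.7926 bits

H(Y|X) = H(X,Y) - H(X)

H(X,Y) = -Σ_{x,y} P(x,y) log₂ P(x,y). Per-cell terms -P(x,y)·log₂P(x,y):
  X=0: 0.45712, 0.34678, 0.31468, 0.38414
  X=1: 0.26128, 0.35029, 0.14069, 0.17928
  X=2: 0.12914, 0.12517, 0.41814, 0.16241
Sum of the 12 terms: H(X,Y) = 3.2691 bits

Marginal of X (row sums):
  P(X=0) = 0.192 + 0.108 + 0.091 + 0.131 = 0.522
  P(X=1) = 0.067 + 0.110 + 0.027 + 0.038 = 0.242
  P(X=2) = 0.024 + 0.023 + 0.156 + 0.033 = 0.236
H(X) = -[0.522·log₂(0.522) + 0.242·log₂(0.242) + 0.236·log₂(0.236)]
  = 0.48957 + 0.49535 + 0.49162 = 1.4765 bits

H(Y|X) = H(X,Y) - H(X) = 3.2691 - 1.4765 = 1.7926 bits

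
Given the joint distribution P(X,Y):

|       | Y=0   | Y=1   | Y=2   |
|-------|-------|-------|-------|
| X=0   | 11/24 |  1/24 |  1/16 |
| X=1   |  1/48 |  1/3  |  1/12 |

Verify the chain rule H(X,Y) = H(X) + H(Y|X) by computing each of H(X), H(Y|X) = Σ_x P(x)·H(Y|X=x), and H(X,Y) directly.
H(X) = 0.9887 bits, H(Y|X) = 0.9116 bits, H(X,Y) = 1.9003 bits

Marginal of X (row sums):
  P(X=0) = 11/24 + 1/24 + 1/16 = 9/16
  P(X=1) = 1/48 + 1/3 + 1/12 = 7/16
H(X) = -[(9/16)·log₂(9/16) + (7/16)·log₂(7/16)]
  = 0.4669 + 0.5218 = 0.9887 bits

H(Y|X) = Σ_x P(x)·H(Y|X=x):
  X=0: P(X=0) = 9/16, P(Y|X=0) = (22/27, 2/27, 1/9) → H(Y|X=0) = 0.8711
  X=1: P(X=1) = 7/16, P(Y|X=1) = (1/21, 16/21, 4/21) → H(Y|X=1) = 0.9637
H(Y|X) = (9/16)·0.8711 + (7/16)·0.9637 = 0.9116 bits

H(X,Y) = -Σ_{x,y} P(x,y) log₂ P(x,y). Per-cell terms -P(x,y)·log₂P(x,y):
  X=0: 0.5159, 0.1910, 0.2500
  X=1: 0.1164, 0.5283, 0.2987
Sum of the 6 terms: H(X,Y) = 1.9003 bits

Chain rule check:
  H(X) + H(Y|X) = 0.9887 + 0.9116 = 1.9003 bits
  H(X,Y) = 1.9003 bits
✓ Chain rule verified.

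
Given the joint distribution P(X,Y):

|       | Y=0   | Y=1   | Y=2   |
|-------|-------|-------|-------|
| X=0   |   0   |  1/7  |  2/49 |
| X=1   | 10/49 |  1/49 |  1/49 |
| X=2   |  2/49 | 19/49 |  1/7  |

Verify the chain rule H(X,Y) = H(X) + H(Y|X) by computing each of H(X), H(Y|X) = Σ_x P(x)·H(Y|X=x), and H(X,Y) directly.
H(X) = 1.4075 bits, H(Y|X) = 0.9984 bits, H(X,Y) = 2.4059 bits

Marginal of X (row sums):
  P(X=0) = 0 + 1/7 + 2/49 = 9/49
  P(X=1) = 10/49 + 1/49 + 1/49 = 12/49
  P(X=2) = 2/49 + 19/49 + 1/7 = 4/7
H(X) = -[(9/49)·log₂(9/49) + (12/49)·log₂(12/49) + (4/7)·log₂(4/7)]
  = 0.44904 + 0.49708 + 0.46135 = 1.4075 bits

H(Y|X) = Σ_x P(x)·H(Y|X=x):
  X=0: P(X=0) = 9/49, P(Y|X=0) = (0, 7/9, 2/9) → H(Y|X=0) = 0.76420
  X=1: P(X=1) = 12/49, P(Y|X=1) = (5/6, 1/12, 1/12) → H(Y|X=1) = 0.81669
  X=2: P(X=2) = 4/7, P(Y|X=2) = (1/14, 19/28, 1/4) → H(Y|X=2) = 1.15157
H(Y|X) = (9/49)·0.76420 + (12/49)·0.81669 + (4/7)·1.15157 = 0.9984 bits

H(X,Y) = -Σ_{x,y} P(x,y) log₂ P(x,y). Per-cell terms -P(x,y)·log₂P(x,y):
  X=0: 0.00000, 0.40105, 0.18836
  X=1: 0.46791, 0.11459, 0.11459
  X=2: 0.18836, 0.52998, 0.40105
  (cells with P = 0 contribute 0)
Sum of the 9 terms: H(X,Y) = 2.4059 bits

Chain rule check:
  H(X) + H(Y|X) = 1.4075 + 0.9984 = 2.4059 bits
  H(X,Y) = 2.4059 bits
✓ Chain rule verified.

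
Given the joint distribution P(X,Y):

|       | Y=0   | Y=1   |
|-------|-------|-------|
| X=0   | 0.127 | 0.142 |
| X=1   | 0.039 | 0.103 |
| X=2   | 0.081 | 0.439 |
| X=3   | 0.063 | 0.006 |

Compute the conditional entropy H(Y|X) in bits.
0.7428 bits

H(Y|X) = H(X,Y) - H(X)

H(X,Y) = -Σ_{x,y} P(x,y) log₂ P(x,y). Per-cell terms -P(x,y)·log₂P(x,y):
  X=0: 0.3780916, 0.3998773
  X=1: 0.1825349, 0.3377662
  X=2: 0.2937007, 0.5214034
  X=3: 0.2512758, 0.0442849
Sum of the 8 terms: H(X,Y) = 2.408935 bits

Marginal of X (row sums):
  P(X=0) = 0.127 + 0.142 = 0.269
  P(X=1) = 0.039 + 0.103 = 0.142
  P(X=2) = 0.081 + 0.439 = 0.520
  P(X=3) = 0.063 + 0.006 = 0.069
H(X) = -[0.269·log₂(0.269) + 0.142·log₂(0.142) + 0.520·log₂(0.520) + 0.069·log₂(0.069)]
  = 0.5095726 + 0.3998773 + 0.4905766 + 0.2661509 = 1.666177 bits

H(Y|X) = H(X,Y) - H(X) = 2.408935 - 1.666177 = 0.7428 bits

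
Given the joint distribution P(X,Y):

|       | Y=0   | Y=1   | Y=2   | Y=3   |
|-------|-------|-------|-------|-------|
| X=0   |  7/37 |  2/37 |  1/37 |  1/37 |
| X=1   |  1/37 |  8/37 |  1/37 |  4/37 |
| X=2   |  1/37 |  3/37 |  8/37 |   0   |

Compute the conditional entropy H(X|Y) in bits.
1.0556 bits

H(X|Y) = H(X,Y) - H(Y)

H(X,Y) = -Σ_{x,y} P(x,y) log₂ P(x,y). Per-cell terms -P(x,y)·log₂P(x,y):
  X=0: 0.4544511, 0.2275380, 0.1407960, 0.1407960
  X=1: 0.1407960, 0.4777196, 0.1407960, 0.3469679
  X=2: 0.1407960, 0.2938776, 0.4777196, 0.0000000
  (cells with P = 0 contribute 0)
Sum of the 12 terms: H(X,Y) = 2.982254 bits

Marginal of Y (column sums):
  P(Y=0) = 7/37 + 1/37 + 1/37 = 9/37
  P(Y=1) = 2/37 + 8/37 + 3/37 = 13/37
  P(Y=2) = 1/37 + 1/37 + 8/37 = 10/37
  P(Y=3) = 1/37 + 4/37 + 0 = 5/37
H(Y) = -[(9/37)·log₂(9/37) + (13/37)·log₂(13/37) + (10/37)·log₂(10/37) + (5/37)·log₂(5/37)]
  = 0.4961015 + 0.5301940 + 0.5101420 + 0.3902061 = 1.926644 bits

H(X|Y) = H(X,Y) - H(Y) = 2.982254 - 1.926644 = 1.0556 bits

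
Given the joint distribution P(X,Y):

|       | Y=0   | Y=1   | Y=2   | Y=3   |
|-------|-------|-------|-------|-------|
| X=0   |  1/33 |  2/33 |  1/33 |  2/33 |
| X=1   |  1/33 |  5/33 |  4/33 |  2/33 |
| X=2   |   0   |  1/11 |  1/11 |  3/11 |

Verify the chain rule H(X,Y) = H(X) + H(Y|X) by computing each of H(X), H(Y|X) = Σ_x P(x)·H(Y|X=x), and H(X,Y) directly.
H(X) = 1.4949 bits, H(Y|X) = 1.6207 bits, H(X,Y) = 3.1156 bits

Marginal of X (row sums):
  P(X=0) = 1/33 + 2/33 + 1/33 + 2/33 = 2/11
  P(X=1) = 1/33 + 5/33 + 4/33 + 2/33 = 4/11
  P(X=2) = 0 + 1/11 + 1/11 + 3/11 = 5/11
H(X) = -[(2/11)·log₂(2/11) + (4/11)·log₂(4/11) + (5/11)·log₂(5/11)]
  = 0.44717 + 0.53070 + 0.51705 = 1.4949 bits

H(Y|X) = Σ_x P(x)·H(Y|X=x):
  X=0: P(X=0) = 2/11, P(Y|X=0) = (1/6, 1/3, 1/6, 1/3) → H(Y|X=0) = 1.91830
  X=1: P(X=1) = 4/11, P(Y|X=1) = (1/12, 5/12, 1/3, 1/6) → H(Y|X=1) = 1.78416
  X=2: P(X=2) = 5/11, P(Y|X=2) = (0, 1/5, 1/5, 3/5) → H(Y|X=2) = 1.37095
H(Y|X) = (2/11)·1.91830 + (4/11)·1.78416 + (5/11)·1.37095 = 1.6207 bits

H(X,Y) = -Σ_{x,y} P(x,y) log₂ P(x,y). Per-cell terms -P(x,y)·log₂P(x,y):
  X=0: 0.15286, 0.24511, 0.15286, 0.24511
  X=1: 0.15286, 0.41249, 0.36902, 0.24511
  X=2: 0.00000, 0.31449, 0.31449, 0.51122
  (cells with P = 0 contribute 0)
Sum of the 12 terms: H(X,Y) = 3.1156 bits

Chain rule check:
  H(X) + H(Y|X) = 1.4949 + 1.6207 = 3.1156 bits
  H(X,Y) = 3.1156 bits
✓ Chain rule verified.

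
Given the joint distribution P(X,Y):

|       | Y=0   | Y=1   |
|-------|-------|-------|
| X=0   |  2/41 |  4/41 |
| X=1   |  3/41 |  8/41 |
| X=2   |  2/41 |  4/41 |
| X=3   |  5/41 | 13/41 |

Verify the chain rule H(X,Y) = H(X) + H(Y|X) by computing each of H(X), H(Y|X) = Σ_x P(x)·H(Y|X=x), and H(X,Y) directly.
H(X) = 1.8421 bits, H(Y|X) = 0.8698 bits, H(X,Y) = 2.7119 bits

Marginal of X (row sums):
  P(X=0) = 2/41 + 4/41 = 6/41
  P(X=1) = 3/41 + 8/41 = 11/41
  P(X=2) = 2/41 + 4/41 = 6/41
  P(X=3) = 5/41 + 13/41 = 18/41
H(X) = -[(6/41)·log₂(6/41) + (11/41)·log₂(11/41) + (6/41)·log₂(6/41) + (18/41)·log₂(18/41)]
  = 0.40574 + 0.50925 + 0.40574 + 0.52140 = 1.8421 bits

H(Y|X) = Σ_x P(x)·H(Y|X=x):
  X=0: P(X=0) = 6/41, P(Y|X=0) = (1/3, 2/3) → H(Y|X=0) = 0.91830
  X=1: P(X=1) = 11/41, P(Y|X=1) = (3/11, 8/11) → H(Y|X=1) = 0.84535
  X=2: P(X=2) = 6/41, P(Y|X=2) = (1/3, 2/3) → H(Y|X=2) = 0.91830
  X=3: P(X=3) = 18/41, P(Y|X=3) = (5/18, 13/18) → H(Y|X=3) = 0.85241
H(Y|X) = (6/41)·0.91830 + (11/41)·0.84535 + (6/41)·0.91830 + (18/41)·0.85241 = 0.8698 bits

H(X,Y) = -Σ_{x,y} P(x,y) log₂ P(x,y). Per-cell terms -P(x,y)·log₂P(x,y):
  X=0: 0.21256, 0.32757
  X=1: 0.27604, 0.46001
  X=2: 0.21256, 0.32757
  X=3: 0.37020, 0.52543
Sum of the 8 terms: H(X,Y) = 2.7119 bits

Chain rule check:
  H(X) + H(Y|X) = 1.8421 + 0.8698 = 2.7119 bits
  H(X,Y) = 2.7119 bits
✓ Chain rule verified.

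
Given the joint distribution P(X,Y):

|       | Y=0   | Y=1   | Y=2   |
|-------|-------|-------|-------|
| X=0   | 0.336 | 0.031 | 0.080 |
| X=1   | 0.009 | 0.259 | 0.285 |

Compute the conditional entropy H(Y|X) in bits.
1.0657 bits

H(Y|X) = H(X,Y) - H(X)

H(X,Y) = -Σ_{x,y} P(x,y) log₂ P(x,y). Per-cell terms -P(x,y)·log₂P(x,y):
  X=0: 0.52868, 0.15536, 0.29151
  X=1: 0.06116, 0.50478, 0.51613
Sum of the 6 terms: H(X,Y) = 2.0576 bits

Marginal of X (row sums):
  P(X=0) = 0.336 + 0.031 + 0.080 = 0.447
  P(X=1) = 0.009 + 0.259 + 0.285 = 0.553
H(X) = -[0.447·log₂(0.447) + 0.553·log₂(0.553)]
  = 0.51926 + 0.47262 = 0.9919 bits

H(Y|X) = H(X,Y) - H(X) = 2.0576 - 0.9919 = 1.0657 bits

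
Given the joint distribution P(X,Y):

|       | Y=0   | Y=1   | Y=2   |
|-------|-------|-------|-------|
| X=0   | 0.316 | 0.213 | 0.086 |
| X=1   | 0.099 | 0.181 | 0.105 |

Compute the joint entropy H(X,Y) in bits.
2.4229 bits

H(X,Y) = -Σ_{x,y} P(x,y) log₂ P(x,y). Per-cell terms -P(x,y)·log₂P(x,y):
  X=0: 0.52519, 0.47522, 0.30440
  X=1: 0.33031, 0.44633, 0.34141
Sum of the 6 terms: H(X,Y) = 2.4229 bits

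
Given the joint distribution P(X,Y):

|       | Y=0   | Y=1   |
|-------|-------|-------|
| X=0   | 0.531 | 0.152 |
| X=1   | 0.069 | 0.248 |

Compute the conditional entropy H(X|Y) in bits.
0.6921 bits

H(X|Y) = H(X,Y) - H(Y)

H(X,Y) = -Σ_{x,y} P(x,y) log₂ P(x,y). Per-cell terms -P(x,y)·log₂P(x,y):
  X=0: 0.4849, 0.4131
  X=1: 0.2662, 0.4989
Sum of the 4 terms: H(X,Y) = 1.6631 bits

Marginal of Y (column sums):
  P(Y=0) = 0.531 + 0.069 = 0.600
  P(Y=1) = 0.152 + 0.248 = 0.400
H(Y) = -[0.600·log₂(0.600) + 0.400·log₂(0.400)]
  = 0.4422 + 0.5288 = 0.9710 bits

H(X|Y) = H(X,Y) - H(Y) = 1.6631 - 0.9710 = 0.6921 bits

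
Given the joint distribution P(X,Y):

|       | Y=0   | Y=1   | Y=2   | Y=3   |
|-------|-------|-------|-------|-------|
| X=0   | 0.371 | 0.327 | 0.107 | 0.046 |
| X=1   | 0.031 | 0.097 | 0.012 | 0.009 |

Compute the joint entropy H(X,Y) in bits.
2.2270 bits

H(X,Y) = -Σ_{x,y} P(x,y) log₂ P(x,y). Per-cell terms -P(x,y)·log₂P(x,y):
  X=0: 0.5307, 0.5273, 0.3450, 0.2043
  X=1: 0.1554, 0.3265, 0.0766, 0.0612
Sum of the 8 terms: H(X,Y) = 2.2270 bits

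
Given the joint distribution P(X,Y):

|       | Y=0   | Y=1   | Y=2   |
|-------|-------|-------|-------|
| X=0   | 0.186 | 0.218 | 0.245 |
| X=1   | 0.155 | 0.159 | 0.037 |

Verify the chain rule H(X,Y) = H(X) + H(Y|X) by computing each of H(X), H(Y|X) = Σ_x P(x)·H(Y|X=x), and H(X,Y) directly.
H(X) = 0.9350 bits, H(Y|X) = 1.5073 bits, H(X,Y) = 2.4423 bits

Marginal of X (row sums):
  P(X=0) = 0.186 + 0.218 + 0.245 = 0.649
  P(X=1) = 0.155 + 0.159 + 0.037 = 0.351
H(X) = -[0.649·log₂(0.649) + 0.351·log₂(0.351)]
  = 0.4048 + 0.5302 = 0.9350 bits

H(Y|X) = Σ_x P(x)·H(Y|X=x):
  X=0: P(X=0) = 0.649, P(Y|X=0) = (186/649, 218/649, 245/649) → H(Y|X=0) = 1.5759
  X=1: P(X=1) = 0.351, P(Y|X=1) = (155/351, 53/117, 37/351) → H(Y|X=1) = 1.3804
H(Y|X) = 0.649·1.5759 + 0.351·1.3804 = 1.5073 bits

H(X,Y) = -Σ_{x,y} P(x,y) log₂ P(x,y). Per-cell terms -P(x,y)·log₂P(x,y):
  X=0: 0.4514, 0.4791, 0.4971
  X=1: 0.4169, 0.4218, 0.1760
Sum of the 6 terms: H(X,Y) = 2.4423 bits

Chain rule check:
  H(X) + H(Y|X) = 0.9350 + 1.5073 = 2.4423 bits
  H(X,Y) = 2.4423 bits
✓ Chain rule verified.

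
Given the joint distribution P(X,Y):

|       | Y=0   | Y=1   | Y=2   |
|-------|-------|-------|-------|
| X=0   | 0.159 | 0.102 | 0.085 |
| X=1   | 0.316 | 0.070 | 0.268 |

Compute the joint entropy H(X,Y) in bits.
2.3629 bits

H(X,Y) = -Σ_{x,y} P(x,y) log₂ P(x,y). Per-cell terms -P(x,y)·log₂P(x,y):
  X=0: 0.4218, 0.3359, 0.3023
  X=1: 0.5252, 0.2686, 0.5091
Sum of the 6 terms: H(X,Y) = 2.3629 bits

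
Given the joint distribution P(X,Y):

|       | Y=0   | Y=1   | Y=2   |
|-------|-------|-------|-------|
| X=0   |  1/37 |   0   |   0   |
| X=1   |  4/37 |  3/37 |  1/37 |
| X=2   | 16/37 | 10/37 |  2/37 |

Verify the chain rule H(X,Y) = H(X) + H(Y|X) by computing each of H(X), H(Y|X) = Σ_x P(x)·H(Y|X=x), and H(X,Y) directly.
H(X) = 0.9228 bits, H(Y|X) = 1.2603 bits, H(X,Y) = 2.1831 bits

Marginal of X (row sums):
  P(X=0) = 1/37 + 0 + 0 = 1/37
  P(X=1) = 4/37 + 3/37 + 1/37 = 8/37
  P(X=2) = 16/37 + 10/37 + 2/37 = 28/37
H(X) = -[(1/37)·log₂(1/37) + (8/37)·log₂(8/37) + (28/37)·log₂(28/37)]
  = 0.1408 + 0.4777 + 0.3043 = 0.9228 bits

H(Y|X) = Σ_x P(x)·H(Y|X=x):
  X=0: P(X=0) = 1/37, P(Y|X=0) = (1, 0, 0) → H(Y|X=0) = 0.0000
  X=1: P(X=1) = 8/37, P(Y|X=1) = (1/2, 3/8, 1/8) → H(Y|X=1) = 1.4056
  X=2: P(X=2) = 28/37, P(Y|X=2) = (4/7, 5/14, 1/14) → H(Y|X=2) = 1.2638
H(Y|X) = (1/37)·0.0000 + (8/37)·1.4056 + (28/37)·1.2638 = 1.2603 bits

H(X,Y) = -Σ_{x,y} P(x,y) log₂ P(x,y). Per-cell terms -P(x,y)·log₂P(x,y):
  X=0: 0.1408, 0.0000, 0.0000
  X=1: 0.3470, 0.2939, 0.1408
  X=2: 0.5230, 0.5101, 0.2275
  (cells with P = 0 contribute 0)
Sum of the 9 terms: H(X,Y) = 2.1831 bits

Chain rule check:
  H(X) + H(Y|X) = 0.9228 + 1.2603 = 2.1831 bits
  H(X,Y) = 2.1831 bits
✓ Chain rule verified.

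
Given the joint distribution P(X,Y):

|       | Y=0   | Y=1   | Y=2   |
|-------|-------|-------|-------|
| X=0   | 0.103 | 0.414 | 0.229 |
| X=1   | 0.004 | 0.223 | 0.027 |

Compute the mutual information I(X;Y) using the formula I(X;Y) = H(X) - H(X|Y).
0.0734 bits

I(X;Y) = H(X) - H(X|Y)

Marginal of X (row sums):
  P(X=0) = 0.103 + 0.414 + 0.229 = 0.746
  P(X=1) = 0.004 + 0.223 + 0.027 = 0.254
H(X) = -[0.746·log₂(0.746) + 0.254·log₂(0.254)]
  = 0.3153733 + 0.5021833 = 0.817557 bits

Marginal of Y (column sums):
  P(Y=0) = 0.103 + 0.004 = 0.107
  P(Y=1) = 0.414 + 0.223 = 0.637
  P(Y=2) = 0.229 + 0.027 = 0.256
H(X|Y) = Σ_y P(y)·H(X|Y=y):
  Y=0: P(Y=0) = 0.107, P(X|Y=0) = (103/107, 4/107) → H(X|Y=0) = 0.2301627
  Y=1: P(Y=1) = 0.637, P(X|Y=1) = (414/637, 223/637) → H(X|Y=1) = 0.9341381
  Y=2: P(Y=2) = 0.256, P(X|Y=2) = (229/256, 27/256) → H(X|Y=2) = 0.4860952
H(X|Y) = 0.107·0.2301627 + 0.637·0.9341381 + 0.256·0.4860952 = 0.744114 bits

I(X;Y) = H(X) - H(X|Y) = 0.817557 - 0.744114 = 0.0734 bits

Cross-check via I(X;Y) = H(X) + H(Y) - H(X,Y): computing H(Y) from the column sums and H(X,Y) from the 6 cells in the same way gives H(Y) = 1.262697 bits and H(X,Y) = 2.006811 bits, so
I(X;Y) = 0.817557 + 1.262697 - 2.006811 = 0.0734 bits ✓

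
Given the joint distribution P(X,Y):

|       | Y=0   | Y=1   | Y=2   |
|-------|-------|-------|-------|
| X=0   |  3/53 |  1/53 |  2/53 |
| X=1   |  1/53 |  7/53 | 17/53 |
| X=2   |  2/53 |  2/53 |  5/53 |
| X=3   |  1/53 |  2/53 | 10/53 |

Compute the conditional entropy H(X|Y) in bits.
1.6778 bits

H(X|Y) = H(X,Y) - H(Y)

H(X,Y) = -Σ_{x,y} P(x,y) log₂ P(x,y). Per-cell terms -P(x,y)·log₂P(x,y):
  X=0: 0.2345, 0.1081, 0.1784
  X=1: 0.1081, 0.3857, 0.5262
  X=2: 0.1784, 0.1784, 0.3213
  X=3: 0.1081, 0.1784, 0.4540
Sum of the 12 terms: H(X,Y) = 2.9596 bits

Marginal of Y (column sums):
  P(Y=0) = 3/53 + 1/53 + 2/53 + 1/53 = 7/53
  P(Y=1) = 1/53 + 7/53 + 2/53 + 2/53 = 12/53
  P(Y=2) = 2/53 + 17/53 + 5/53 + 10/53 = 34/53
H(Y) = -[(7/53)·log₂(7/53) + (12/53)·log₂(12/53) + (34/53)·log₂(34/53)]
  = 0.3857 + 0.4852 + 0.4109 = 1.2818 bits

H(X|Y) = H(X,Y) - H(Y) = 2.9596 - 1.2818 = 1.6778 bits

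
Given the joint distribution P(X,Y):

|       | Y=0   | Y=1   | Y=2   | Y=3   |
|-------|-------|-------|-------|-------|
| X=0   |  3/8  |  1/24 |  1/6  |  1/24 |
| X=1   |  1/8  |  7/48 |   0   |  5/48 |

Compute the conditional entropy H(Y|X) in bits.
1.5091 bits

H(Y|X) = H(X,Y) - H(X)

H(X,Y) = -Σ_{x,y} P(x,y) log₂ P(x,y). Per-cell terms -P(x,y)·log₂P(x,y):
  X=0: 0.53064, 0.19104, 0.43083, 0.19104
  X=1: 0.37500, 0.40507, 0.00000, 0.33990
  (cells with P = 0 contribute 0)
Sum of the 8 terms: H(X,Y) = 2.4635 bits

Marginal of X (row sums):
  P(X=0) = 3/8 + 1/24 + 1/6 + 1/24 = 5/8
  P(X=1) = 1/8 + 7/48 + 0 + 5/48 = 3/8
H(X) = -[(5/8)·log₂(5/8) + (3/8)·log₂(3/8)]
  = 0.42379 + 0.53064 = 0.9544 bits

H(Y|X) = H(X,Y) - H(X) = 2.4635 - 0.9544 = 1.5091 bits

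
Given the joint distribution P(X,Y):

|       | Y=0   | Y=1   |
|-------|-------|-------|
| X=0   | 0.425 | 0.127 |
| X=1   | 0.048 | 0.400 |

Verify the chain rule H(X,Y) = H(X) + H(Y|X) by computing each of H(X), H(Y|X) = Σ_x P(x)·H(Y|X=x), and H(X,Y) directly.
H(X) = 0.9922 bits, H(Y|X) = 0.6496 bits, H(X,Y) = 1.6418 bits

Marginal of X (row sums):
  P(X=0) = 0.425 + 0.127 = 0.552
  P(X=1) = 0.048 + 0.400 = 0.448
H(X) = -[0.552·log₂(0.552) + 0.448·log₂(0.448)]
  = 0.4732 + 0.5190 = 0.9922 bits

H(Y|X) = Σ_x P(x)·H(Y|X=x):
  X=0: P(X=0) = 0.552, P(Y|X=0) = (425/552, 127/552) → H(Y|X=0) = 0.7781
  X=1: P(X=1) = 0.448, P(Y|X=1) = (3/28, 25/28) → H(Y|X=1) = 0.4912
H(Y|X) = 0.552·0.7781 + 0.448·0.4912 = 0.6496 bits

H(X,Y) = -Σ_{x,y} P(x,y) log₂ P(x,y). Per-cell terms -P(x,y)·log₂P(x,y):
  X=0: 0.5246, 0.3781
  X=1: 0.2103, 0.5288
Sum of the 4 terms: H(X,Y) = 1.6418 bits

Chain rule check:
  H(X) + H(Y|X) = 0.9922 + 0.6496 = 1.6418 bits
  H(X,Y) = 1.6418 bits
✓ Chain rule verified.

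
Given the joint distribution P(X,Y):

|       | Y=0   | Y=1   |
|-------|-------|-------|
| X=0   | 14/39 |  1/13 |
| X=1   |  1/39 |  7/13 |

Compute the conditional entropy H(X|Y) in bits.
0.4704 bits

H(X|Y) = H(X,Y) - H(Y)

H(X,Y) = -Σ_{x,y} P(x,y) log₂ P(x,y). Per-cell terms -P(x,y)·log₂P(x,y):
  X=0: 0.5306, 0.2846
  X=1: 0.1355, 0.4809
Sum of the 4 terms: H(X,Y) = 1.4316 bits

Marginal of Y (column sums):
  P(Y=0) = 14/39 + 1/39 = 5/13
  P(Y=1) = 1/13 + 7/13 = 8/13
H(Y) = -[(5/13)·log₂(5/13) + (8/13)·log₂(8/13)]
  = 0.5302 + 0.4310 = 0.9612 bits

H(X|Y) = H(X,Y) - H(Y) = 1.4316 - 0.9612 = 0.4704 bits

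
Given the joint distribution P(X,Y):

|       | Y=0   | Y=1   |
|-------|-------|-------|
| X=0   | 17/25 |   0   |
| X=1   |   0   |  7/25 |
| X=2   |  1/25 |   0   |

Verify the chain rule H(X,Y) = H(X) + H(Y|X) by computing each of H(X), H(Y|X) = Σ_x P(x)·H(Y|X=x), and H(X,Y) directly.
H(X) = 1.0783 bits, H(Y|X) = 0.0000 bits, H(X,Y) = 1.0783 bits

Marginal of X (row sums):
  P(X=0) = 17/25 + 0 = 17/25
  P(X=1) = 0 + 7/25 = 7/25
  P(X=2) = 1/25 + 0 = 1/25
H(X) = -[(17/25)·log₂(17/25) + (7/25)·log₂(7/25) + (1/25)·log₂(1/25)]
  = 0.3783 + 0.5142 + 0.1858 = 1.0783 bits

H(Y|X) = Σ_x P(x)·H(Y|X=x):
  X=0: P(X=0) = 17/25, P(Y|X=0) = (1, 0) → H(Y|X=0) = 0.0000
  X=1: P(X=1) = 7/25, P(Y|X=1) = (0, 1) → H(Y|X=1) = 0.0000
  X=2: P(X=2) = 1/25, P(Y|X=2) = (1, 0) → H(Y|X=2) = 0.0000
H(Y|X) = (17/25)·0.0000 + (7/25)·0.0000 + (1/25)·0.0000 = 0.0000 bits

H(X,Y) = -Σ_{x,y} P(x,y) log₂ P(x,y). Per-cell terms -P(x,y)·log₂P(x,y):
  X=0: 0.3783, 0.0000
  X=1: 0.0000, 0.5142
  X=2: 0.1858, 0.0000
  (cells with P = 0 contribute 0)
Sum of the 6 terms: H(X,Y) = 1.0783 bits

Chain rule check:
  H(X) + H(Y|X) = 1.0783 + 0.0000 = 1.0783 bits
  H(X,Y) = 1.0783 bits
✓ Chain rule verified.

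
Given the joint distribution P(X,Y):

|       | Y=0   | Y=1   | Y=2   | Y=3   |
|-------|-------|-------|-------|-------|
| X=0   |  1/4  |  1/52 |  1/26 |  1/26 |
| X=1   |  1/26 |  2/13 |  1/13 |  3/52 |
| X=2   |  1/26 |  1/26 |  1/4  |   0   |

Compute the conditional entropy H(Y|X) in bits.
1.3667 bits

H(Y|X) = H(X,Y) - H(X)

H(X,Y) = -Σ_{x,y} P(x,y) log₂ P(x,y). Per-cell terms -P(x,y)·log₂P(x,y):
  X=0: 0.5000, 0.1096, 0.1808, 0.1808
  X=1: 0.1808, 0.4155, 0.2846, 0.2374
  X=2: 0.1808, 0.1808, 0.5000, 0.0000
  (cells with P = 0 contribute 0)
Sum of the 12 terms: H(X,Y) = 2.9511 bits

Marginal of X (row sums):
  P(X=0) = 1/4 + 1/52 + 1/26 + 1/26 = 9/26
  P(X=1) = 1/26 + 2/13 + 1/13 + 3/52 = 17/52
  P(X=2) = 1/26 + 1/26 + 1/4 + 0 = 17/52
H(X) = -[(9/26)·log₂(9/26) + (17/52)·log₂(17/52) + (17/52)·log₂(17/52)]
  = 0.5298 + 0.5273 + 0.5273 = 1.5844 bits

H(Y|X) = H(X,Y) - H(X) = 2.9511 - 1.5844 = 1.3667 bits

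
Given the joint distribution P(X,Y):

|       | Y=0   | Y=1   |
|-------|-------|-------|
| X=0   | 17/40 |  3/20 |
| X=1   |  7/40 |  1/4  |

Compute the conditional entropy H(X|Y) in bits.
0.9043 bits

H(X|Y) = H(X,Y) - H(Y)

H(X,Y) = -Σ_{x,y} P(x,y) log₂ P(x,y). Per-cell terms -P(x,y)·log₂P(x,y):
  X=0: 0.52465, 0.41054
  X=1: 0.44005, 0.50000
Sum of the 4 terms: H(X,Y) = 1.87524 bits

Marginal of Y (column sums):
  P(Y=0) = 17/40 + 7/40 = 3/5
  P(Y=1) = 3/20 + 1/4 = 2/5
H(Y) = -[(3/5)·log₂(3/5) + (2/5)·log₂(2/5)]
  = 0.44218 + 0.52877 = 0.97095 bits

H(X|Y) = H(X,Y) - H(Y) = 1.87524 - 0.97095 = 0.9043 bits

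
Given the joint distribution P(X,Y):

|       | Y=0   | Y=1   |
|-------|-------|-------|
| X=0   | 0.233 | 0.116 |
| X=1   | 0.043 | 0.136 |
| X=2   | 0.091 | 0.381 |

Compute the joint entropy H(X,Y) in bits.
2.2819 bits

H(X,Y) = -Σ_{x,y} P(x,y) log₂ P(x,y). Per-cell terms -P(x,y)·log₂P(x,y):
  X=0: 0.48967, 0.36051
  X=1: 0.19520, 0.39145
  X=2: 0.31468, 0.53040
Sum of the 6 terms: H(X,Y) = 2.2819 bits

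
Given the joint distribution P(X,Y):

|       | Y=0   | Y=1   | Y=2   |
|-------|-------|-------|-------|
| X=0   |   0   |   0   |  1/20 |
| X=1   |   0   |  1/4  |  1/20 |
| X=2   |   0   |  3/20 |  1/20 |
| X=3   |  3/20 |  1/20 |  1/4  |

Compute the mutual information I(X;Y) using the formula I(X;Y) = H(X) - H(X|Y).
0.4922 bits

I(X;Y) = H(X) - H(X|Y)

Marginal of X (row sums):
  P(X=0) = 0 + 0 + 1/20 = 1/20
  P(X=1) = 0 + 1/4 + 1/20 = 3/10
  P(X=2) = 0 + 3/20 + 1/20 = 1/5
  P(X=3) = 3/20 + 1/20 + 1/4 = 9/20
H(X) = -[(1/20)·log₂(1/20) + (3/10)·log₂(3/10) + (1/5)·log₂(1/5) + (9/20)·log₂(9/20)]
  = 0.21610 + 0.52109 + 0.46439 + 0.51840 = 1.7200 bits

Marginal of Y (column sums):
  P(Y=0) = 0 + 0 + 0 + 3/20 = 3/20
  P(Y=1) = 0 + 1/4 + 3/20 + 1/20 = 9/20
  P(Y=2) = 1/20 + 1/20 + 1/20 + 1/4 = 2/5
H(X|Y) = Σ_y P(y)·H(X|Y=y):
  Y=0: P(Y=0) = 3/20, P(X|Y=0) = (0, 0, 0, 1) → H(X|Y=0) = 0.00000
  Y=1: P(Y=1) = 9/20, P(X|Y=1) = (0, 5/9, 1/3, 1/9) → H(X|Y=1) = 1.35164
  Y=2: P(Y=2) = 2/5, P(X|Y=2) = (1/8, 1/8, 1/8, 5/8) → H(X|Y=2) = 1.54879
H(X|Y) = (3/20)·0.00000 + (9/20)·1.35164 + (2/5)·1.54879 = 1.2278 bits

I(X;Y) = H(X) - H(X|Y) = 1.7200 - 1.2278 = 0.4922 bits

Cross-check via I(X;Y) = H(X) + H(Y) - H(X,Y): computing H(Y) from the column sums and H(X,Y) from the 12 cells in the same way gives H(Y) = 1.4577 bits and H(X,Y) = 2.6855 bits, so
I(X;Y) = 1.7200 + 1.4577 - 2.6855 = 0.4922 bits ✓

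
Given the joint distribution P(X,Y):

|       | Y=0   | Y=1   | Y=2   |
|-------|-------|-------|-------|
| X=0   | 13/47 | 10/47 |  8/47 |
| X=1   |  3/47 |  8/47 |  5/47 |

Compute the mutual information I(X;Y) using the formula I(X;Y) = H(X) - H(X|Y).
0.0428 bits

I(X;Y) = H(X) - H(X|Y)

Marginal of X (row sums):
  P(X=0) = 13/47 + 10/47 + 8/47 = 31/47
  P(X=1) = 3/47 + 8/47 + 5/47 = 16/47
H(X) = -[(31/47)·log₂(31/47) + (16/47)·log₂(16/47)]
  = 0.3960 + 0.5292 = 0.9252 bits

Marginal of Y (column sums):
  P(Y=0) = 13/47 + 3/47 = 16/47
  P(Y=1) = 10/47 + 8/47 = 18/47
  P(Y=2) = 8/47 + 5/47 = 13/47
H(X|Y) = Σ_y P(y)·H(X|Y=y):
  Y=0: P(Y=0) = 16/47, P(X|Y=0) = (13/16, 3/16) → H(X|Y=0) = 0.6962
  Y=1: P(Y=1) = 18/47, P(X|Y=1) = (5/9, 4/9) → H(X|Y=1) = 0.9911
  Y=2: P(Y=2) = 13/47, P(X|Y=2) = (8/13, 5/13) → H(X|Y=2) = 0.9612
H(X|Y) = (16/47)·0.6962 + (18/47)·0.9911 + (13/47)·0.9612 = 0.8824 bits

I(X;Y) = H(X) - H(X|Y) = 0.9252 - 0.8824 = 0.0428 bits

Cross-check via I(X;Y) = H(X) + H(Y) - H(X,Y): computing H(Y) from the column sums and H(X,Y) from the 6 cells in the same way gives H(Y) = 1.5724 bits and H(X,Y) = 2.4548 bits, so
I(X;Y) = 0.9252 + 1.5724 - 2.4548 = 0.0428 bits ✓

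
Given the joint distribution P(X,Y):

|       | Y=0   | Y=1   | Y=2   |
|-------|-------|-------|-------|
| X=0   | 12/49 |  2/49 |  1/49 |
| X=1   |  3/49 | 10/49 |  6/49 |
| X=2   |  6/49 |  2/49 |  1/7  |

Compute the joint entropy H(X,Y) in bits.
2.8460 bits

H(X,Y) = -Σ_{x,y} P(x,y) log₂ P(x,y). Per-cell terms -P(x,y)·log₂P(x,y):
  X=0: 0.497081, 0.188356, 0.114586
  X=1: 0.246719, 0.467915, 0.370989
  X=2: 0.370989, 0.188356, 0.401051
Sum of the 9 terms: H(X,Y) = 2.8460 bits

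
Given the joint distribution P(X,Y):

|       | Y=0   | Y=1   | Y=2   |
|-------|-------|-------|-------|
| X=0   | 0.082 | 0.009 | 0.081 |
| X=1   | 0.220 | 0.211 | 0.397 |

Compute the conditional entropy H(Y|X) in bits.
1.4718 bits

H(Y|X) = H(X,Y) - H(X)

H(X,Y) = -Σ_{x,y} P(x,y) log₂ P(x,y). Per-cell terms -P(x,y)·log₂P(x,y):
  X=0: 0.2959, 0.0612, 0.2937
  X=1: 0.4806, 0.4736, 0.5291
Sum of the 6 terms: H(X,Y) = 2.1341 bits

Marginal of X (row sums):
  P(X=0) = 0.082 + 0.009 + 0.081 = 0.172
  P(X=1) = 0.220 + 0.211 + 0.397 = 0.828
H(X) = -[0.172·log₂(0.172) + 0.828·log₂(0.828)]
  = 0.4368 + 0.2255 = 0.6623 bits

H(Y|X) = H(X,Y) - H(X) = 2.1341 - 0.6623 = 1.4718 bits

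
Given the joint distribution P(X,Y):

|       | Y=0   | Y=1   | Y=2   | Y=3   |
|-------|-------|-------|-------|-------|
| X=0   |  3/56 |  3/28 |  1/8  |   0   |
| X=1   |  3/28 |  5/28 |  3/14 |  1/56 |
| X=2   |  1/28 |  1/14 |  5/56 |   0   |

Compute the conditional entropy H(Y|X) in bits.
1.6011 bits

H(Y|X) = H(X,Y) - H(X)

H(X,Y) = -Σ_{x,y} P(x,y) log₂ P(x,y). Per-cell terms -P(x,y)·log₂P(x,y):
  X=0: 0.22620, 0.34526, 0.37500, 0.00000
  X=1: 0.34526, 0.44383, 0.47623, 0.10370
  X=2: 0.17169, 0.27195, 0.31120, 0.00000
  (cells with P = 0 contribute 0)
Sum of the 12 terms: H(X,Y) = 3.0703 bits

Marginal of X (row sums):
  P(X=0) = 3/56 + 3/28 + 1/8 + 0 = 2/7
  P(X=1) = 3/28 + 5/28 + 3/14 + 1/56 = 29/56
  P(X=2) = 1/28 + 1/14 + 5/56 + 0 = 11/56
H(X) = -[(2/7)·log₂(2/7) + (29/56)·log₂(29/56) + (11/56)·log₂(11/56)]
  = 0.51639 + 0.49164 + 0.46120 = 1.4692 bits

H(Y|X) = H(X,Y) - H(X) = 3.0703 - 1.4692 = 1.6011 bits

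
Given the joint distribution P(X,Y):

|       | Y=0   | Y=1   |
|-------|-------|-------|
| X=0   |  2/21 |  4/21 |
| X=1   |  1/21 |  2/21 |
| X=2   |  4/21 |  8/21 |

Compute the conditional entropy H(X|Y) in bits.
1.3788 bits

H(X|Y) = H(X,Y) - H(Y)

H(X,Y) = -Σ_{x,y} P(x,y) log₂ P(x,y). Per-cell terms -P(x,y)·log₂P(x,y):
  X=0: 0.32308, 0.45568
  X=1: 0.20916, 0.32308
  X=2: 0.45568, 0.53041
Sum of the 6 terms: H(X,Y) = 2.2971 bits

Marginal of Y (column sums):
  P(Y=0) = 2/21 + 1/21 + 4/21 = 1/3
  P(Y=1) = 4/21 + 2/21 + 8/21 = 2/3
H(Y) = -[(1/3)·log₂(1/3) + (2/3)·log₂(2/3)]
  = 0.52832 + 0.38998 = 0.9183 bits

H(X|Y) = H(X,Y) - H(Y) = 2.2971 - 0.9183 = 1.3788 bits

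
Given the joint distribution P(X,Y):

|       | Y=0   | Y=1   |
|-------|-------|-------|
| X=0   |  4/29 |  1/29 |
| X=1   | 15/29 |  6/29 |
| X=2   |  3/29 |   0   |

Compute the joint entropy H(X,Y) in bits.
1.8625 bits

H(X,Y) = -Σ_{x,y} P(x,y) log₂ P(x,y). Per-cell terms -P(x,y)·log₂P(x,y):
  X=0: 0.3942, 0.1675
  X=1: 0.4919, 0.4703
  X=2: 0.3386, 0.0000
  (cells with P = 0 contribute 0)
Sum of the 6 terms: H(X,Y) = 1.8625 bits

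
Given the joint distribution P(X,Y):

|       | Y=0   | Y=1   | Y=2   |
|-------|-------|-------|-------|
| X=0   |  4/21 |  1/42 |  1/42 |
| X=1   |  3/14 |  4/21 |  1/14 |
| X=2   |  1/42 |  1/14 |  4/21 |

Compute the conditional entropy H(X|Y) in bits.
1.2157 bits

H(X|Y) = H(X,Y) - H(Y)

H(X,Y) = -Σ_{x,y} P(x,y) log₂ P(x,y). Per-cell terms -P(x,y)·log₂P(x,y):
  X=0: 0.45568, 0.12839, 0.12839
  X=1: 0.47623, 0.45568, 0.27195
  X=2: 0.12839, 0.27195, 0.45568
Sum of the 9 terms: H(X,Y) = 2.77234 bits

Marginal of Y (column sums):
  P(Y=0) = 4/21 + 3/14 + 1/42 = 3/7
  P(Y=1) = 1/42 + 4/21 + 1/14 = 2/7
  P(Y=2) = 1/42 + 1/14 + 4/21 = 2/7
H(Y) = -[(3/7)·log₂(3/7) + (2/7)·log₂(2/7) + (2/7)·log₂(2/7)]
  = 0.52388 + 0.51639 + 0.51639 = 1.55666 bits

H(X|Y) = H(X,Y) - H(Y) = 2.77234 - 1.55666 = 1.2157 bits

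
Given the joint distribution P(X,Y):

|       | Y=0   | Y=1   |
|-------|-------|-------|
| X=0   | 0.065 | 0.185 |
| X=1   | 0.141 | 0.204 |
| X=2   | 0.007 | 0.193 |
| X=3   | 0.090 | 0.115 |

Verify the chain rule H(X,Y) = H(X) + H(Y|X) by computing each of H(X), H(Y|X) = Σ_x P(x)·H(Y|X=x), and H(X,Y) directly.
H(X) = 1.9628 bits, H(Y|X) = 0.7899 bits, H(X,Y) = 2.7527 bits

Marginal of X (row sums):
  P(X=0) = 0.065 + 0.185 = 0.250
  P(X=1) = 0.141 + 0.204 = 0.345
  P(X=2) = 0.007 + 0.193 = 0.200
  P(X=3) = 0.090 + 0.115 = 0.205
H(X) = -[0.250·log₂(0.250) + 0.345·log₂(0.345) + 0.200·log₂(0.200) + 0.205·log₂(0.205)]
  = 0.5000 + 0.5297 + 0.4644 + 0.4687 = 1.9628 bits

H(Y|X) = Σ_x P(x)·H(Y|X=x):
  X=0: P(X=0) = 0.250, P(Y|X=0) = (13/50, 37/50) → H(Y|X=0) = 0.8267
  X=1: P(X=1) = 0.345, P(Y|X=1) = (47/115, 68/115) → H(Y|X=1) = 0.9758
  X=2: P(X=2) = 0.200, P(Y|X=2) = (7/200, 193/200) → H(Y|X=2) = 0.2189
  X=3: P(X=3) = 0.205, P(Y|X=3) = (18/41, 23/41) → H(Y|X=3) = 0.9892
H(Y|X) = 0.250·0.8267 + 0.345·0.9758 + 0.200·0.2189 + 0.205·0.9892 = 0.7899 bits

H(X,Y) = -Σ_{x,y} P(x,y) log₂ P(x,y). Per-cell terms -P(x,y)·log₂P(x,y):
  X=0: 0.2563, 0.4504
  X=1: 0.3985, 0.4678
  X=2: 0.0501, 0.4581
  X=3: 0.3127, 0.3588
Sum of the 8 terms: H(X,Y) = 2.7527 bits

Chain rule check:
  H(X) + H(Y|X) = 1.9628 + 0.7899 = 2.7527 bits
  H(X,Y) = 2.7527 bits
✓ Chain rule verified.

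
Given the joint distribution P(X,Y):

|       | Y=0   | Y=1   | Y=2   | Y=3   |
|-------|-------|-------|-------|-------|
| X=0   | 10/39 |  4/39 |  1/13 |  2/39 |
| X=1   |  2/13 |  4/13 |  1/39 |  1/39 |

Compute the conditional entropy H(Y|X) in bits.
1.5550 bits

H(Y|X) = H(X,Y) - H(X)

H(X,Y) = -Σ_{x,y} P(x,y) log₂ P(x,y). Per-cell terms -P(x,y)·log₂P(x,y):
  X=0: 0.50345, 0.33696, 0.28465, 0.21976
  X=1: 0.41545, 0.52321, 0.13552, 0.13552
Sum of the 8 terms: H(X,Y) = 2.5545 bits

Marginal of X (row sums):
  P(X=0) = 10/39 + 4/39 + 1/13 + 2/39 = 19/39
  P(X=1) = 2/13 + 4/13 + 1/39 + 1/39 = 20/39
H(X) = -[(19/39)·log₂(19/39) + (20/39)·log₂(20/39)]
  = 0.50544 + 0.49409 = 0.9995 bits

H(Y|X) = H(X,Y) - H(X) = 2.5545 - 0.9995 = 1.5550 bits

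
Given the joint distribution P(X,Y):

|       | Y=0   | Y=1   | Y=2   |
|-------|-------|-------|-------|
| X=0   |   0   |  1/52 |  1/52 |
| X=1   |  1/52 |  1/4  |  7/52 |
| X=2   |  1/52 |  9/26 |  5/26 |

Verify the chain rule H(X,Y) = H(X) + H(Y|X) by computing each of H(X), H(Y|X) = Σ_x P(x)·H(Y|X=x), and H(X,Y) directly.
H(X) = 1.1789 bits, H(Y|X) = 1.1362 bits, H(X,Y) = 2.3151 bits

Marginal of X (row sums):
  P(X=0) = 0 + 1/52 + 1/52 = 1/26
  P(X=1) = 1/52 + 1/4 + 7/52 = 21/52
  P(X=2) = 1/52 + 9/26 + 5/26 = 29/52
H(X) = -[(1/26)·log₂(1/26) + (21/52)·log₂(21/52) + (29/52)·log₂(29/52)]
  = 0.18079 + 0.52828 + 0.46983 = 1.1789 bits

H(Y|X) = Σ_x P(x)·H(Y|X=x):
  X=0: P(X=0) = 1/26, P(Y|X=0) = (0, 1/2, 1/2) → H(Y|X=0) = 1.00000
  X=1: P(X=1) = 21/52, P(Y|X=1) = (1/21, 13/21, 1/3) → H(Y|X=1) = 1.16578
  X=2: P(X=2) = 29/52, P(Y|X=2) = (1/29, 18/29, 10/29) → H(Y|X=2) = 1.12426
H(Y|X) = (1/26)·1.00000 + (21/52)·1.16578 + (29/52)·1.12426 = 1.1362 bits

H(X,Y) = -Σ_{x,y} P(x,y) log₂ P(x,y). Per-cell terms -P(x,y)·log₂P(x,y):
  X=0: 0.00000, 0.10962, 0.10962
  X=1: 0.10962, 0.50000, 0.38945
  X=2: 0.10962, 0.52979, 0.45741
  (cells with P = 0 contribute 0)
Sum of the 9 terms: H(X,Y) = 2.3151 bits

Chain rule check:
  H(X) + H(Y|X) = 1.1789 + 1.1362 = 2.3151 bits
  H(X,Y) = 2.3151 bits
✓ Chain rule verified.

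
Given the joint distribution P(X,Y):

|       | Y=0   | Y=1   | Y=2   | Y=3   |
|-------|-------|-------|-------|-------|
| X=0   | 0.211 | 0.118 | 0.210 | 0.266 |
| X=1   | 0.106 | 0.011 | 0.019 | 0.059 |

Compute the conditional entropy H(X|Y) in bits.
0.6623 bits

H(X|Y) = H(X,Y) - H(Y)

H(X,Y) = -Σ_{x,y} P(x,y) log₂ P(x,y). Per-cell terms -P(x,y)·log₂P(x,y):
  X=0: 0.47363, 0.36381, 0.47282, 0.50819
  X=1: 0.34321, 0.07157, 0.10864, 0.24091
Sum of the 8 terms: H(X,Y) = 2.5828 bits

Marginal of Y (column sums):
  P(Y=0) = 0.211 + 0.106 = 0.317
  P(Y=1) = 0.118 + 0.011 = 0.129
  P(Y=2) = 0.210 + 0.019 = 0.229
  P(Y=3) = 0.266 + 0.059 = 0.325
H(Y) = -[0.317·log₂(0.317) + 0.129·log₂(0.129) + 0.229·log₂(0.229) + 0.325·log₂(0.325)]
  = 0.52541 + 0.38114 + 0.48699 + 0.52698 = 1.9205 bits

H(X|Y) = H(X,Y) - H(Y) = 2.5828 - 1.9205 = 0.6623 bits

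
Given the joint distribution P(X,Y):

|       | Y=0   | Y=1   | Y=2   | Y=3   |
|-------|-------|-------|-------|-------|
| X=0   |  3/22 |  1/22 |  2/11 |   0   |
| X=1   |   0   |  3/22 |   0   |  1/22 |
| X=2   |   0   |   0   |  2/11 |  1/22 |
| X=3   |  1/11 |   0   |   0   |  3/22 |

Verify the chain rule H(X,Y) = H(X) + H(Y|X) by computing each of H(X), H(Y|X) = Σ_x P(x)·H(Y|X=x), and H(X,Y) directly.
H(X) = 1.9495 bits, H(Y|X) = 1.0434 bits, H(X,Y) = 2.9929 bits

Marginal of X (row sums):
  P(X=0) = 3/22 + 1/22 + 2/11 + 0 = 4/11
  P(X=1) = 0 + 3/22 + 0 + 1/22 = 2/11
  P(X=2) = 0 + 0 + 2/11 + 1/22 = 5/22
  P(X=3) = 1/11 + 0 + 0 + 3/22 = 5/22
H(X) = -[(4/11)·log₂(4/11) + (2/11)·log₂(2/11) + (5/22)·log₂(5/22) + (5/22)·log₂(5/22)]
  = 0.530702 + 0.447169 + 0.485796 + 0.485796 = 1.9495 bits

H(Y|X) = Σ_x P(x)·H(Y|X=x):
  X=0: P(X=0) = 4/11, P(Y|X=0) = (3/8, 1/8, 1/2, 0) → H(Y|X=0) = 1.405639
  X=1: P(X=1) = 2/11, P(Y|X=1) = (0, 3/4, 0, 1/4) → H(Y|X=1) = 0.811278
  X=2: P(X=2) = 5/22, P(Y|X=2) = (0, 0, 4/5, 1/5) → H(Y|X=2) = 0.721928
  X=3: P(X=3) = 5/22, P(Y|X=3) = (2/5, 0, 0, 3/5) → H(Y|X=3) = 0.970951
H(Y|X) = (4/11)·1.405639 + (2/11)·0.811278 + (5/22)·0.721928 + (5/22)·0.970951 = 1.0434 bits

H(X,Y) = -Σ_{x,y} P(x,y) log₂ P(x,y). Per-cell terms -P(x,y)·log₂P(x,y):
  X=0: 0.391973, 0.202701, 0.447169, 0.000000
  X=1: 0.000000, 0.391973, 0.000000, 0.202701
  X=2: 0.000000, 0.000000, 0.447169, 0.202701
  X=3: 0.314494, 0.000000, 0.000000, 0.391973
  (cells with P = 0 contribute 0)
Sum of the 16 terms: H(X,Y) = 2.9929 bits

Chain rule check:
  H(X) + H(Y|X) = 1.9495 + 1.0434 = 2.9929 bits
  H(X,Y) = 2.9929 bits
✓ Chain rule verified.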